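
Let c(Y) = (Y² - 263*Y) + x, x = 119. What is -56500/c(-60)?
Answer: -56500/19499 ≈ -2.8976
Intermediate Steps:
c(Y) = 119 + Y² - 263*Y (c(Y) = (Y² - 263*Y) + 119 = 119 + Y² - 263*Y)
-56500/c(-60) = -56500/(119 + (-60)² - 263*(-60)) = -56500/(119 + 3600 + 15780) = -56500/19499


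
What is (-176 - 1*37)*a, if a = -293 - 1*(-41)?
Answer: 53676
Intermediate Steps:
a = -252 (a = -293 + 41 = -252)
(-176 - 1*37)*a = (-176 - 1*37)*(-252) = (-176 - 37)*(-252) = -213*(-252) = 53676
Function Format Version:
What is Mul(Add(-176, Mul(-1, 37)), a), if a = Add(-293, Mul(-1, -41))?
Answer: 53676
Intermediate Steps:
a = -252 (a = Add(-293, 41) = -252)
Mul(Add(-176, Mul(-1, 37)), a) = Mul(Add(-176, Mul(-1, 37)), -252) = Mul(Add(-176, -37), -252) = Mul(-213, -252) = 53676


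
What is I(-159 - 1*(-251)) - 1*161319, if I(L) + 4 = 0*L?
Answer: -161323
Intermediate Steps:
I(L) = -4 (I(L) = -4 + 0*L = -4 + 0 = -4)
I(-159 - 1*(-251)) - 1*161319 = -4 - 1*161319 = -4 - 161319 = -161323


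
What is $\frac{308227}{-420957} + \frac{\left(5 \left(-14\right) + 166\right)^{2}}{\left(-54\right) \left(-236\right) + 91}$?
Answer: $- \frac{76553833}{5402983095} \approx -0.014169$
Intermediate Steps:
$\frac{308227}{-420957} + \frac{\left(5 \left(-14\right) + 166\right)^{2}}{\left(-54\right) \left(-236\right) + 91} = 308227 \left(- \frac{1}{420957}\right) + \frac{\left(-70 + 166\right)^{2}}{12744 + 91} = - \frac{308227}{420957} + \frac{96^{2}}{12835} = - \frac{308227}{420957} + 9216 \cdot \frac{1}{12835} = - \frac{308227}{420957} + \frac{9216}{12835} = - \frac{76553833}{5402983095}$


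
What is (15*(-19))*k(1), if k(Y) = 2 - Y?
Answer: -285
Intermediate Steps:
(15*(-19))*k(1) = (15*(-19))*(2 - 1*1) = -285*(2 - 1) = -285*1 = -285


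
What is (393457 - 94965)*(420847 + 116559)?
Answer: 160411391752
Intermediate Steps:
(393457 - 94965)*(420847 + 116559) = 298492*537406 = 160411391752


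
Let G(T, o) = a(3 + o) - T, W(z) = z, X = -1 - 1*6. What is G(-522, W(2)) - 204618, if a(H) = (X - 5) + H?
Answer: -204103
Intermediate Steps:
X = -7 (X = -1 - 6 = -7)
a(H) = -12 + H (a(H) = (-7 - 5) + H = -12 + H)
G(T, o) = -9 + o - T (G(T, o) = (-12 + (3 + o)) - T = (-9 + o) - T = -9 + o - T)
G(-522, W(2)) - 204618 = (-9 + 2 - 1*(-522)) - 204618 = (-9 + 2 + 522) - 204618 = 515 - 204618 = -204103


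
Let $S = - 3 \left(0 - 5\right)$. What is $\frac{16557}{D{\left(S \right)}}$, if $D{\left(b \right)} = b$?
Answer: $\frac{5519}{5} \approx 1103.8$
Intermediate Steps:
$S = 15$ ($S = \left(-3\right) \left(-5\right) = 15$)
$\frac{16557}{D{\left(S \right)}} = \frac{16557}{15} = 16557 \cdot \frac{1}{15} = \frac{5519}{5}$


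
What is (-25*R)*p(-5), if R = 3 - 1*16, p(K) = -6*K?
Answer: 9750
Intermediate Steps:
R = -13 (R = 3 - 16 = -13)
(-25*R)*p(-5) = (-25*(-13))*(-6*(-5)) = 325*30 = 9750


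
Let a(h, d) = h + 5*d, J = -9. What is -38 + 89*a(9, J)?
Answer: -3242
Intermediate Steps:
-38 + 89*a(9, J) = -38 + 89*(9 + 5*(-9)) = -38 + 89*(9 - 45) = -38 + 89*(-36) = -38 - 3204 = -3242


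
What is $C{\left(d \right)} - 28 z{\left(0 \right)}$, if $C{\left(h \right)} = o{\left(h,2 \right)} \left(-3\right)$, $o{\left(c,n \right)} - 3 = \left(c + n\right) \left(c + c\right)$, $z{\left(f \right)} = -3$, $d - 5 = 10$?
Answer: $-1455$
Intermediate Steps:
$d = 15$ ($d = 5 + 10 = 15$)
$o{\left(c,n \right)} = 3 + 2 c \left(c + n\right)$ ($o{\left(c,n \right)} = 3 + \left(c + n\right) \left(c + c\right) = 3 + \left(c + n\right) 2 c = 3 + 2 c \left(c + n\right)$)
$C{\left(h \right)} = -9 - 12 h - 6 h^{2}$ ($C{\left(h \right)} = \left(3 + 2 h^{2} + 2 h 2\right) \left(-3\right) = \left(3 + 2 h^{2} + 4 h\right) \left(-3\right) = -9 - 12 h - 6 h^{2}$)
$C{\left(d \right)} - 28 z{\left(0 \right)} = \left(-9 - 180 - 6 \cdot 15^{2}\right) - -84 = \left(-9 - 180 - 1350\right) + 84 = -1539 + 84 = -1455$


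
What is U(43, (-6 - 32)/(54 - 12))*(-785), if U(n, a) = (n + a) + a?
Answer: -679025/21 ≈ -32335.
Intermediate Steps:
U(n, a) = n + 2*a (U(n, a) = (a + n) + a = n + 2*a)
U(43, (-6 - 32)/(54 - 12))*(-785) = (43 + 2*((-6 - 32)/(54 - 12)))*(-785) = (43 + 2*(-38/42))*(-785) = (43 + 2*(-38*1/42))*(-785) = (43 + 2*(-19/21))*(-785) = (43 - 38/21)*(-785) = (865/21)*(-785) = -679025/21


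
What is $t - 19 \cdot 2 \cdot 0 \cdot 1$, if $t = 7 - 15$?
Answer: $-8$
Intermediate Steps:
$t = -8$
$t - 19 \cdot 2 \cdot 0 \cdot 1 = -8 - 19 \cdot 2 \cdot 0 \cdot 1 = -8 - 19 \cdot 0 \cdot 1 = -8 - 0 = -8 + 0 = -8$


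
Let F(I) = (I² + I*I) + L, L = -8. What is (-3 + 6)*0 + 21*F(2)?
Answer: 0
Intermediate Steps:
F(I) = -8 + 2*I² (F(I) = (I² + I*I) - 8 = (I² + I²) - 8 = 2*I² - 8 = -8 + 2*I²)
(-3 + 6)*0 + 21*F(2) = (-3 + 6)*0 + 21*(-8 + 2*2²) = 3*0 + 21*(-8 + 2*4) = 0 + 21*(-8 + 8) = 0 + 21*0 = 0 + 0 = 0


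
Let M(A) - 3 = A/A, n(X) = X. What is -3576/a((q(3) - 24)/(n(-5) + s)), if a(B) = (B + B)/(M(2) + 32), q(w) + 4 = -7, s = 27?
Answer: 1416096/35 ≈ 40460.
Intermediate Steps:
q(w) = -11 (q(w) = -4 - 7 = -11)
M(A) = 4 (M(A) = 3 + A/A = 3 + 1 = 4)
a(B) = B/18 (a(B) = (B + B)/(4 + 32) = (2*B)/36 = (2*B)*(1/36) = B/18)
-3576/a((q(3) - 24)/(n(-5) + s)) = -3576*18*(-5 + 27)/(-11 - 24) = -3576/((-35/22)/18) = -3576/((-35*1/22)/18) = -3576/((1/18)*(-35/22)) = -3576/(-35/396) = -3576*(-396/35) = 1416096/35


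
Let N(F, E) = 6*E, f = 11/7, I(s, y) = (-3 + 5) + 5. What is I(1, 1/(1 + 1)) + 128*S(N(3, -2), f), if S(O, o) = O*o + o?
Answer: -15439/7 ≈ -2205.6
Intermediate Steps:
I(s, y) = 7 (I(s, y) = 2 + 5 = 7)
f = 11/7 (f = 11*(⅐) = 11/7 ≈ 1.5714)
S(O, o) = o + O*o
I(1, 1/(1 + 1)) + 128*S(N(3, -2), f) = 7 + 128*(11*(1 + 6*(-2))/7) = 7 + 128*(11*(1 - 12)/7) = 7 + 128*((11/7)*(-11)) = 7 + 128*(-121/7) = 7 - 15488/7 = -15439/7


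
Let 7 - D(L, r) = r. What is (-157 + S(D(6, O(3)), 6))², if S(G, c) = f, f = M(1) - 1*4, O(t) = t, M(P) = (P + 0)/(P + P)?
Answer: 103041/4 ≈ 25760.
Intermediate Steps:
M(P) = ½ (M(P) = P/((2*P)) = P*(1/(2*P)) = ½)
D(L, r) = 7 - r
f = -7/2 (f = ½ - 1*4 = ½ - 4 = -7/2 ≈ -3.5000)
S(G, c) = -7/2
(-157 + S(D(6, O(3)), 6))² = (-157 - 7/2)² = (-321/2)² = 103041/4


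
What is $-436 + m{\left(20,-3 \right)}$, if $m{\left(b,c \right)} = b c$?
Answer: $-496$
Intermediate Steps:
$-436 + m{\left(20,-3 \right)} = -436 + 20 \left(-3\right) = -436 - 60 = -496$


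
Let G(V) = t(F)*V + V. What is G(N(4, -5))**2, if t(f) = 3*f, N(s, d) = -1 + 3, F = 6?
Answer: 1444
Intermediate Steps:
N(s, d) = 2
G(V) = 19*V (G(V) = (3*6)*V + V = 18*V + V = 19*V)
G(N(4, -5))**2 = (19*2)**2 = 38**2 = 1444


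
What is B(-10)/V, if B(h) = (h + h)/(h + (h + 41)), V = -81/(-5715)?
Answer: -12700/189 ≈ -67.196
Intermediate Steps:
V = 9/635 (V = -81*(-1/5715) = 9/635 ≈ 0.014173)
B(h) = 2*h/(41 + 2*h) (B(h) = (2*h)/(h + (41 + h)) = (2*h)/(41 + 2*h) = 2*h/(41 + 2*h))
B(-10)/V = (2*(-10)/(41 + 2*(-10)))/(9/635) = (2*(-10)/(41 - 20))*(635/9) = (2*(-10)/21)*(635/9) = (2*(-10)*(1/21))*(635/9) = -20/21*635/9 = -12700/189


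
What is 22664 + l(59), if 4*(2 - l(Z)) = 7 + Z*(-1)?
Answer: 22679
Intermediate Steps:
l(Z) = ¼ + Z/4 (l(Z) = 2 - (7 + Z*(-1))/4 = 2 - (7 - Z)/4 = 2 + (-7/4 + Z/4) = ¼ + Z/4)
22664 + l(59) = 22664 + (¼ + (¼)*59) = 22664 + (¼ + 59/4) = 22664 + 15 = 22679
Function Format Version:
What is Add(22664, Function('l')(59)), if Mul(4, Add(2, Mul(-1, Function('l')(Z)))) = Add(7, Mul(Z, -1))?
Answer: 22679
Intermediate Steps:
Function('l')(Z) = Add(Rational(1, 4), Mul(Rational(1, 4), Z)) (Function('l')(Z) = Add(2, Mul(Rational(-1, 4), Add(7, Mul(Z, -1)))) = Add(2, Mul(Rational(-1, 4), Add(7, Mul(-1, Z)))) = Add(2, Add(Rational(-7, 4), Mul(Rational(1, 4), Z))) = Add(Rational(1, 4), Mul(Rational(1, 4), Z)))
Add(22664, Function('l')(59)) = Add(22664, Add(Rational(1, 4), Mul(Rational(1, 4), 59))) = Add(22664, Add(Rational(1, 4), Rational(59, 4))) = Add(22664, 15) = 22679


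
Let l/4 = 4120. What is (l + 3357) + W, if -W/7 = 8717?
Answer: -41182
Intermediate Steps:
W = -61019 (W = -7*8717 = -61019)
l = 16480 (l = 4*4120 = 16480)
(l + 3357) + W = (16480 + 3357) - 61019 = 19837 - 61019 = -41182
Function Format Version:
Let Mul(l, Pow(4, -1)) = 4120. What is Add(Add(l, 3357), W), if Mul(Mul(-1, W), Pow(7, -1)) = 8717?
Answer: -41182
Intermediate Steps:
W = -61019 (W = Mul(-7, 8717) = -61019)
l = 16480 (l = Mul(4, 4120) = 16480)
Add(Add(l, 3357), W) = Add(Add(16480, 3357), -61019) = Add(19837, -61019) = -41182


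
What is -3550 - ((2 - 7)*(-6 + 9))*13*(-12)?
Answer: -5890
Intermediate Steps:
-3550 - ((2 - 7)*(-6 + 9))*13*(-12) = -3550 - -5*3*13*(-12) = -3550 - (-15*13)*(-12) = -3550 - (-195)*(-12) = -3550 - 1*2340 = -3550 - 2340 = -5890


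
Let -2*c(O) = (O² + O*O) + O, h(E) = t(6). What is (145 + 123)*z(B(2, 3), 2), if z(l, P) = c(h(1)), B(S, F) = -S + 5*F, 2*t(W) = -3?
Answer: -402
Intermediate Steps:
t(W) = -3/2 (t(W) = (½)*(-3) = -3/2)
h(E) = -3/2
c(O) = -O² - O/2 (c(O) = -((O² + O*O) + O)/2 = -((O² + O²) + O)/2 = -(2*O² + O)/2 = -(O + 2*O²)/2 = -O² - O/2)
z(l, P) = -3/2 (z(l, P) = -1*(-3/2)*(½ - 3/2) = -1*(-3/2)*(-1) = -3/2)
(145 + 123)*z(B(2, 3), 2) = (145 + 123)*(-3/2) = 268*(-3/2) = -402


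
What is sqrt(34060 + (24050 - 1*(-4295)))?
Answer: sqrt(62405) ≈ 249.81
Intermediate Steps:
sqrt(34060 + (24050 - 1*(-4295))) = sqrt(34060 + (24050 + 4295)) = sqrt(34060 + 28345) = sqrt(62405)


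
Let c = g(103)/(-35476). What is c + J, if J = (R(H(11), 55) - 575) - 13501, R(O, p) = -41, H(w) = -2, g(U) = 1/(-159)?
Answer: -79629536027/5640684 ≈ -14117.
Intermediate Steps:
g(U) = -1/159
c = 1/5640684 (c = -1/159/(-35476) = -1/159*(-1/35476) = 1/5640684 ≈ 1.7728e-7)
J = -14117 (J = (-41 - 575) - 13501 = -616 - 13501 = -14117)
c + J = 1/5640684 - 14117 = -79629536027/5640684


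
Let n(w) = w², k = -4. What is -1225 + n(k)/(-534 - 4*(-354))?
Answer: -540217/441 ≈ -1225.0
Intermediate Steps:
-1225 + n(k)/(-534 - 4*(-354)) = -1225 + (-4)²/(-534 - 4*(-354)) = -1225 + 16/(-534 + 1416) = -1225 + 16/882 = -1225 + (1/882)*16 = -1225 + 8/441 = -540217/441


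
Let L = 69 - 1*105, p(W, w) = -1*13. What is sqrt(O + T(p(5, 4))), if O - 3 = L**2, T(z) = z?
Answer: sqrt(1286) ≈ 35.861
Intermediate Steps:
p(W, w) = -13
L = -36 (L = 69 - 105 = -36)
O = 1299 (O = 3 + (-36)**2 = 3 + 1296 = 1299)
sqrt(O + T(p(5, 4))) = sqrt(1299 - 13) = sqrt(1286)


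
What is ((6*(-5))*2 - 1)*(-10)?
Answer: 610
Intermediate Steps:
((6*(-5))*2 - 1)*(-10) = (-30*2 - 1)*(-10) = (-60 - 1)*(-10) = -61*(-10) = 610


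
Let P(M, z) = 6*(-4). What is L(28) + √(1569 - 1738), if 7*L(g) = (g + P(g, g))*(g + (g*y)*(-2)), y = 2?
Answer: -48 + 13*I ≈ -48.0 + 13.0*I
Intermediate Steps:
P(M, z) = -24
L(g) = -3*g*(-24 + g)/7 (L(g) = ((g - 24)*(g + (g*2)*(-2)))/7 = ((-24 + g)*(g + (2*g)*(-2)))/7 = ((-24 + g)*(g - 4*g))/7 = ((-24 + g)*(-3*g))/7 = (-3*g*(-24 + g))/7 = -3*g*(-24 + g)/7)
L(28) + √(1569 - 1738) = (3/7)*28*(24 - 1*28) + √(1569 - 1738) = (3/7)*28*(24 - 28) + √(-169) = (3/7)*28*(-4) + 13*I = -48 + 13*I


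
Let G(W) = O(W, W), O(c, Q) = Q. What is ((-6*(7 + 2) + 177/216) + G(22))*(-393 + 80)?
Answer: 702685/72 ≈ 9759.5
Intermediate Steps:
G(W) = W
((-6*(7 + 2) + 177/216) + G(22))*(-393 + 80) = ((-6*(7 + 2) + 177/216) + 22)*(-393 + 80) = ((-6*9 + 177*(1/216)) + 22)*(-313) = ((-54 + 59/72) + 22)*(-313) = (-3829/72 + 22)*(-313) = -2245/72*(-313) = 702685/72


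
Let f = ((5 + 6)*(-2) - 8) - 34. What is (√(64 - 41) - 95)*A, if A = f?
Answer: 6080 - 64*√23 ≈ 5773.1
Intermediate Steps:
f = -64 (f = (11*(-2) - 8) - 34 = (-22 - 8) - 34 = -30 - 34 = -64)
A = -64
(√(64 - 41) - 95)*A = (√(64 - 41) - 95)*(-64) = (√23 - 95)*(-64) = (-95 + √23)*(-64) = 6080 - 64*√23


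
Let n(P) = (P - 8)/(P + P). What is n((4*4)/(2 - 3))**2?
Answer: 9/16 ≈ 0.56250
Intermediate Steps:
n(P) = (-8 + P)/(2*P) (n(P) = (-8 + P)/((2*P)) = (-8 + P)*(1/(2*P)) = (-8 + P)/(2*P))
n((4*4)/(2 - 3))**2 = ((-8 + (4*4)/(2 - 3))/(2*(((4*4)/(2 - 3)))))**2 = ((-8 + 16/(-1))/(2*((16/(-1)))))**2 = ((-8 + 16*(-1))/(2*((16*(-1)))))**2 = ((1/2)*(-8 - 16)/(-16))**2 = ((1/2)*(-1/16)*(-24))**2 = (3/4)**2 = 9/16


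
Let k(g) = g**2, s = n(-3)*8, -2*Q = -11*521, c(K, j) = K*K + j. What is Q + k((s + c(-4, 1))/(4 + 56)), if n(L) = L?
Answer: 10315849/3600 ≈ 2865.5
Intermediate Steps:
c(K, j) = j + K**2 (c(K, j) = K**2 + j = j + K**2)
Q = 5731/2 (Q = -(-11)*521/2 = -1/2*(-5731) = 5731/2 ≈ 2865.5)
s = -24 (s = -3*8 = -24)
Q + k((s + c(-4, 1))/(4 + 56)) = 5731/2 + ((-24 + (1 + (-4)**2))/(4 + 56))**2 = 5731/2 + ((-24 + (1 + 16))/60)**2 = 5731/2 + ((-24 + 17)*(1/60))**2 = 5731/2 + (-7*1/60)**2 = 5731/2 + (-7/60)**2 = 5731/2 + 49/3600 = 10315849/3600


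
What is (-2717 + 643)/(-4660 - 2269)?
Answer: 2074/6929 ≈ 0.29932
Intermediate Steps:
(-2717 + 643)/(-4660 - 2269) = -2074/(-6929) = -2074*(-1/6929) = 2074/6929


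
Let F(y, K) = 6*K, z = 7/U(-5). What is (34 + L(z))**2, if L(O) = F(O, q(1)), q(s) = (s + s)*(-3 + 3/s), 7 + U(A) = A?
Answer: 1156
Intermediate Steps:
U(A) = -7 + A
z = -7/12 (z = 7/(-7 - 5) = 7/(-12) = 7*(-1/12) = -7/12 ≈ -0.58333)
q(s) = 2*s*(-3 + 3/s) (q(s) = (2*s)*(-3 + 3/s) = 2*s*(-3 + 3/s))
L(O) = 0 (L(O) = 6*(6 - 6*1) = 6*(6 - 6) = 6*0 = 0)
(34 + L(z))**2 = (34 + 0)**2 = 34**2 = 1156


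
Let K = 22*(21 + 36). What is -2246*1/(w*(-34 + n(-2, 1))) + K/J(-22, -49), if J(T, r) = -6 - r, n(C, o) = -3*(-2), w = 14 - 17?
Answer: 4379/1806 ≈ 2.4247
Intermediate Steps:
w = -3
n(C, o) = 6
K = 1254 (K = 22*57 = 1254)
-2246*1/(w*(-34 + n(-2, 1))) + K/J(-22, -49) = -2246*(-1/(3*(-34 + 6))) + 1254/(-6 - 1*(-49)) = -2246/((-3*(-28))) + 1254/(-6 + 49) = -2246/84 + 1254/43 = -2246*1/84 + 1254*(1/43) = -1123/42 + 1254/43 = 4379/1806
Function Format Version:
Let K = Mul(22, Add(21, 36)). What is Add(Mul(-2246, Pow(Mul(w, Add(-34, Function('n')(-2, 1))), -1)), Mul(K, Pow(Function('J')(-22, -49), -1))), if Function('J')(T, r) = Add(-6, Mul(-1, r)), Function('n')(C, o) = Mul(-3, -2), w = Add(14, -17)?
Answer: Rational(4379, 1806) ≈ 2.4247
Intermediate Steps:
w = -3
Function('n')(C, o) = 6
K = 1254 (K = Mul(22, 57) = 1254)
Add(Mul(-2246, Pow(Mul(w, Add(-34, Function('n')(-2, 1))), -1)), Mul(K, Pow(Function('J')(-22, -49), -1))) = Add(Mul(-2246, Pow(Mul(-3, Add(-34, 6)), -1)), Mul(1254, Pow(Add(-6, Mul(-1, -49)), -1))) = Add(Mul(-2246, Pow(Mul(-3, -28), -1)), Mul(1254, Pow(Add(-6, 49), -1))) = Add(Mul(-2246, Pow(84, -1)), Mul(1254, Pow(43, -1))) = Add(Mul(-2246, Rational(1, 84)), Mul(1254, Rational(1, 43))) = Add(Rational(-1123, 42), Rational(1254, 43)) = Rational(4379, 1806)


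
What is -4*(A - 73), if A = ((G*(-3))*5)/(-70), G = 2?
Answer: 2032/7 ≈ 290.29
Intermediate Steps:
A = 3/7 (A = ((2*(-3))*5)/(-70) = -6*5*(-1/70) = -30*(-1/70) = 3/7 ≈ 0.42857)
-4*(A - 73) = -4*(3/7 - 73) = -4*(-508/7) = 2032/7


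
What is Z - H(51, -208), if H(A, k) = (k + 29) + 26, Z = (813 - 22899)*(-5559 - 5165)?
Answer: 236850417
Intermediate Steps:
Z = 236850264 (Z = -22086*(-10724) = 236850264)
H(A, k) = 55 + k (H(A, k) = (29 + k) + 26 = 55 + k)
Z - H(51, -208) = 236850264 - (55 - 208) = 236850264 - 1*(-153) = 236850264 + 153 = 236850417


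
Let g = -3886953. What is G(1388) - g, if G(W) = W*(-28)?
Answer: 3848089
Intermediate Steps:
G(W) = -28*W
G(1388) - g = -28*1388 - 1*(-3886953) = -38864 + 3886953 = 3848089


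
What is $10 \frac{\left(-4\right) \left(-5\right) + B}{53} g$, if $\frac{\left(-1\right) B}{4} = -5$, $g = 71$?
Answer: $\frac{28400}{53} \approx 535.85$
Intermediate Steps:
$B = 20$ ($B = \left(-4\right) \left(-5\right) = 20$)
$10 \frac{\left(-4\right) \left(-5\right) + B}{53} g = 10 \frac{\left(-4\right) \left(-5\right) + 20}{53} \cdot 71 = 10 \left(20 + 20\right) \frac{1}{53} \cdot 71 = 10 \cdot 40 \cdot \frac{1}{53} \cdot 71 = 10 \cdot \frac{40}{53} \cdot 71 = \frac{400}{53} \cdot 71 = \frac{28400}{53}$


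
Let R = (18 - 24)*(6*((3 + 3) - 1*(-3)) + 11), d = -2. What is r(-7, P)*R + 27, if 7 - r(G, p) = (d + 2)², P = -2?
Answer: -2703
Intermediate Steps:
R = -390 (R = -6*(6*(6 + 3) + 11) = -6*(6*9 + 11) = -6*(54 + 11) = -6*65 = -390)
r(G, p) = 7 (r(G, p) = 7 - (-2 + 2)² = 7 - 1*0² = 7 - 1*0 = 7 + 0 = 7)
r(-7, P)*R + 27 = 7*(-390) + 27 = -2730 + 27 = -2703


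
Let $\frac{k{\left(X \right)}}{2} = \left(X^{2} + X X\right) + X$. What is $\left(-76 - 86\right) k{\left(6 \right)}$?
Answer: $-25272$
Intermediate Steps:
$k{\left(X \right)} = 2 X + 4 X^{2}$ ($k{\left(X \right)} = 2 \left(\left(X^{2} + X X\right) + X\right) = 2 \left(\left(X^{2} + X^{2}\right) + X\right) = 2 \left(2 X^{2} + X\right) = 2 \left(X + 2 X^{2}\right) = 2 X + 4 X^{2}$)
$\left(-76 - 86\right) k{\left(6 \right)} = \left(-76 - 86\right) 2 \cdot 6 \left(1 + 2 \cdot 6\right) = - 162 \cdot 2 \cdot 6 \left(1 + 12\right) = - 162 \cdot 2 \cdot 6 \cdot 13 = \left(-162\right) 156 = -25272$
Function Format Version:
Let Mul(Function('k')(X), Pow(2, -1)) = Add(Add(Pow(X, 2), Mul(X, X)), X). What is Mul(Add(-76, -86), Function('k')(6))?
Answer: -25272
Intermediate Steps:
Function('k')(X) = Add(Mul(2, X), Mul(4, Pow(X, 2))) (Function('k')(X) = Mul(2, Add(Add(Pow(X, 2), Mul(X, X)), X)) = Mul(2, Add(Add(Pow(X, 2), Pow(X, 2)), X)) = Mul(2, Add(Mul(2, Pow(X, 2)), X)) = Mul(2, Add(X, Mul(2, Pow(X, 2)))) = Add(Mul(2, X), Mul(4, Pow(X, 2))))
Mul(Add(-76, -86), Function('k')(6)) = Mul(Add(-76, -86), Mul(2, 6, Add(1, Mul(2, 6)))) = Mul(-162, Mul(2, 6, Add(1, 12))) = Mul(-162, Mul(2, 6, 13)) = Mul(-162, 156) = -25272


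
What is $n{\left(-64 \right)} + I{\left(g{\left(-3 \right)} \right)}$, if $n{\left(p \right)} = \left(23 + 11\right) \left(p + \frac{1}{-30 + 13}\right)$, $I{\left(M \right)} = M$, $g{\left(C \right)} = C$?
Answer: $-2181$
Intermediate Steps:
$n{\left(p \right)} = -2 + 34 p$ ($n{\left(p \right)} = 34 \left(p + \frac{1}{-17}\right) = 34 \left(p - \frac{1}{17}\right) = 34 \left(- \frac{1}{17} + p\right) = -2 + 34 p$)
$n{\left(-64 \right)} + I{\left(g{\left(-3 \right)} \right)} = \left(-2 + 34 \left(-64\right)\right) - 3 = \left(-2 - 2176\right) - 3 = -2178 - 3 = -2181$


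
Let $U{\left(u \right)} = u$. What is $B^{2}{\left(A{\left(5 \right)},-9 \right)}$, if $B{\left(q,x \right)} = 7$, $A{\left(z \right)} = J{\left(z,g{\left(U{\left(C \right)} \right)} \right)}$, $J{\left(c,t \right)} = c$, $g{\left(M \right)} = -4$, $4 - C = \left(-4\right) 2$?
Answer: $49$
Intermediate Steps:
$C = 12$ ($C = 4 - \left(-4\right) 2 = 4 - -8 = 4 + 8 = 12$)
$A{\left(z \right)} = z$
$B^{2}{\left(A{\left(5 \right)},-9 \right)} = 7^{2} = 49$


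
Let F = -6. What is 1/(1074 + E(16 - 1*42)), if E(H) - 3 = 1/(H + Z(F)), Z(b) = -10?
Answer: 36/38771 ≈ 0.00092853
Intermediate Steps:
E(H) = 3 + 1/(-10 + H) (E(H) = 3 + 1/(H - 10) = 3 + 1/(-10 + H))
1/(1074 + E(16 - 1*42)) = 1/(1074 + (-29 + 3*(16 - 1*42))/(-10 + (16 - 1*42))) = 1/(1074 + (-29 + 3*(16 - 42))/(-10 + (16 - 42))) = 1/(1074 + (-29 + 3*(-26))/(-10 - 26)) = 1/(1074 + (-29 - 78)/(-36)) = 1/(1074 - 1/36*(-107)) = 1/(1074 + 107/36) = 1/(38771/36) = 36/38771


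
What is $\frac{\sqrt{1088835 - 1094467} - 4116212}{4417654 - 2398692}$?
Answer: $- \frac{2058106}{1009481} + \frac{8 i \sqrt{22}}{1009481} \approx -2.0388 + 3.7171 \cdot 10^{-5} i$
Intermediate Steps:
$\frac{\sqrt{1088835 - 1094467} - 4116212}{4417654 - 2398692} = \frac{\sqrt{-5632} - 4116212}{2018962} = \left(16 i \sqrt{22} - 4116212\right) \frac{1}{2018962} = \left(-4116212 + 16 i \sqrt{22}\right) \frac{1}{2018962} = - \frac{2058106}{1009481} + \frac{8 i \sqrt{22}}{1009481}$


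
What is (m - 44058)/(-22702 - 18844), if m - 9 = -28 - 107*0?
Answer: 44077/41546 ≈ 1.0609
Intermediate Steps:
m = -19 (m = 9 + (-28 - 107*0) = 9 + (-28 + 0) = 9 - 28 = -19)
(m - 44058)/(-22702 - 18844) = (-19 - 44058)/(-22702 - 18844) = -44077/(-41546) = -44077*(-1/41546) = 44077/41546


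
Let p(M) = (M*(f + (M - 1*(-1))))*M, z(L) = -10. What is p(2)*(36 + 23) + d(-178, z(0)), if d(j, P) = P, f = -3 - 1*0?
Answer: -10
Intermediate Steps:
f = -3 (f = -3 + 0 = -3)
p(M) = M²*(-2 + M) (p(M) = (M*(-3 + (M - 1*(-1))))*M = (M*(-3 + (M + 1)))*M = (M*(-3 + (1 + M)))*M = (M*(-2 + M))*M = M²*(-2 + M))
p(2)*(36 + 23) + d(-178, z(0)) = (2²*(-2 + 2))*(36 + 23) - 10 = (4*0)*59 - 10 = 0*59 - 10 = 0 - 10 = -10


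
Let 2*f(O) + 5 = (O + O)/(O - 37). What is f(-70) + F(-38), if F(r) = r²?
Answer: 308621/214 ≈ 1442.2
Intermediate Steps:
f(O) = -5/2 + O/(-37 + O) (f(O) = -5/2 + ((O + O)/(O - 37))/2 = -5/2 + ((2*O)/(-37 + O))/2 = -5/2 + (2*O/(-37 + O))/2 = -5/2 + O/(-37 + O))
f(-70) + F(-38) = (185 - 3*(-70))/(2*(-37 - 70)) + (-38)² = (½)*(185 + 210)/(-107) + 1444 = (½)*(-1/107)*395 + 1444 = -395/214 + 1444 = 308621/214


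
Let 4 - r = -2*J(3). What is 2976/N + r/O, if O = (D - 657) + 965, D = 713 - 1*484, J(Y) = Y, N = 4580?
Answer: 410978/614865 ≈ 0.66840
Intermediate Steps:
D = 229 (D = 713 - 484 = 229)
r = 10 (r = 4 - (-2)*3 = 4 - 1*(-6) = 4 + 6 = 10)
O = 537 (O = (229 - 657) + 965 = -428 + 965 = 537)
2976/N + r/O = 2976/4580 + 10/537 = 2976*(1/4580) + 10*(1/537) = 744/1145 + 10/537 = 410978/614865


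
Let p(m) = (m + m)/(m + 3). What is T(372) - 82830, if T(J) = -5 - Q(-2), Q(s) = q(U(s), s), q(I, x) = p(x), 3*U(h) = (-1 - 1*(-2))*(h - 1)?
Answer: -82831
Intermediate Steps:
U(h) = -⅓ + h/3 (U(h) = ((-1 - 1*(-2))*(h - 1))/3 = ((-1 + 2)*(-1 + h))/3 = (1*(-1 + h))/3 = (-1 + h)/3 = -⅓ + h/3)
p(m) = 2*m/(3 + m) (p(m) = (2*m)/(3 + m) = 2*m/(3 + m))
q(I, x) = 2*x/(3 + x)
Q(s) = 2*s/(3 + s)
T(J) = -1 (T(J) = -5 - 2*(-2)/(3 - 2) = -5 - 2*(-2)/1 = -5 - 2*(-2) = -5 - 1*(-4) = -5 + 4 = -1)
T(372) - 82830 = -1 - 82830 = -82831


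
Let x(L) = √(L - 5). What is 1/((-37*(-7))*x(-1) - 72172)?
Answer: -36086/2604600035 - 259*I*√6/5209200070 ≈ -1.3855e-5 - 1.2179e-7*I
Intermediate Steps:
x(L) = √(-5 + L)
1/((-37*(-7))*x(-1) - 72172) = 1/((-37*(-7))*√(-5 - 1) - 72172) = 1/(259*√(-6) - 72172) = 1/(259*(I*√6) - 72172) = 1/(259*I*√6 - 72172) = 1/(-72172 + 259*I*√6)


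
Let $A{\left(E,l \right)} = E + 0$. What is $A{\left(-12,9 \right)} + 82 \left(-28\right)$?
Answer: $-2308$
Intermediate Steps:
$A{\left(E,l \right)} = E$
$A{\left(-12,9 \right)} + 82 \left(-28\right) = -12 + 82 \left(-28\right) = -12 - 2296 = -2308$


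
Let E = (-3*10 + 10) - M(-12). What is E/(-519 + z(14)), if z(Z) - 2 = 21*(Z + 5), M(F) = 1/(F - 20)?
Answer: 639/3776 ≈ 0.16923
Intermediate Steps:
M(F) = 1/(-20 + F)
z(Z) = 107 + 21*Z (z(Z) = 2 + 21*(Z + 5) = 2 + 21*(5 + Z) = 2 + (105 + 21*Z) = 107 + 21*Z)
E = -639/32 (E = (-3*10 + 10) - 1/(-20 - 12) = (-30 + 10) - 1/(-32) = -20 - 1*(-1/32) = -20 + 1/32 = -639/32 ≈ -19.969)
E/(-519 + z(14)) = -639/(32*(-519 + (107 + 21*14))) = -639/(32*(-519 + (107 + 294))) = -639/(32*(-519 + 401)) = -639/32/(-118) = -639/32*(-1/118) = 639/3776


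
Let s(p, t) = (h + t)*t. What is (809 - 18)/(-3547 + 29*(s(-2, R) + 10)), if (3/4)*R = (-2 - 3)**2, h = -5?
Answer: 7119/217187 ≈ 0.032778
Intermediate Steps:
R = 100/3 (R = 4*(-2 - 3)**2/3 = (4/3)*(-5)**2 = (4/3)*25 = 100/3 ≈ 33.333)
s(p, t) = t*(-5 + t) (s(p, t) = (-5 + t)*t = t*(-5 + t))
(809 - 18)/(-3547 + 29*(s(-2, R) + 10)) = (809 - 18)/(-3547 + 29*(100*(-5 + 100/3)/3 + 10)) = 791/(-3547 + 29*((100/3)*(85/3) + 10)) = 791/(-3547 + 29*(8500/9 + 10)) = 791/(-3547 + 29*(8590/9)) = 791/(-3547 + 249110/9) = 791/(217187/9) = 791*(9/217187) = 7119/217187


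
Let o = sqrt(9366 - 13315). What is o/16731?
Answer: I*sqrt(3949)/16731 ≈ 0.003756*I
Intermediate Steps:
o = I*sqrt(3949) (o = sqrt(-3949) = I*sqrt(3949) ≈ 62.841*I)
o/16731 = (I*sqrt(3949))/16731 = (I*sqrt(3949))*(1/16731) = I*sqrt(3949)/16731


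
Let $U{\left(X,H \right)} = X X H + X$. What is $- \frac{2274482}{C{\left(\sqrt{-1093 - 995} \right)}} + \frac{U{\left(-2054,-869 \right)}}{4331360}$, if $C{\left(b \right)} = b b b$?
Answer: $- \frac{1833120029}{2165680} - \frac{1137241 i \sqrt{58}}{363312} \approx -846.44 - 23.839 i$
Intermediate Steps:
$C{\left(b \right)} = b^{3}$ ($C{\left(b \right)} = b^{2} b = b^{3}$)
$U{\left(X,H \right)} = X + H X^{2}$ ($U{\left(X,H \right)} = X^{2} H + X = H X^{2} + X = X + H X^{2}$)
$- \frac{2274482}{C{\left(\sqrt{-1093 - 995} \right)}} + \frac{U{\left(-2054,-869 \right)}}{4331360} = - \frac{2274482}{\left(\sqrt{-1093 - 995}\right)^{3}} + \frac{\left(-2054\right) \left(1 - -1784926\right)}{4331360} = - \frac{2274482}{\left(\sqrt{-2088}\right)^{3}} + - 2054 \left(1 + 1784926\right) \frac{1}{4331360} = - \frac{2274482}{\left(6 i \sqrt{58}\right)^{3}} + \left(-2054\right) 1784927 \cdot \frac{1}{4331360} = - \frac{2274482}{\left(-12528\right) i \sqrt{58}} - \frac{1833120029}{2165680} = - 2274482 \frac{i \sqrt{58}}{726624} - \frac{1833120029}{2165680} = - \frac{1137241 i \sqrt{58}}{363312} - \frac{1833120029}{2165680} = - \frac{1833120029}{2165680} - \frac{1137241 i \sqrt{58}}{363312}$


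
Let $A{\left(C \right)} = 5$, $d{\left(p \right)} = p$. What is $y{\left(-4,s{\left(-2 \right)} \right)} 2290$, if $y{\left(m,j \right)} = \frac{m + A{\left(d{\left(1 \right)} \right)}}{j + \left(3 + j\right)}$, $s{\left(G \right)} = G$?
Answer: $-2290$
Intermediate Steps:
$y{\left(m,j \right)} = \frac{5 + m}{3 + 2 j}$ ($y{\left(m,j \right)} = \frac{m + 5}{j + \left(3 + j\right)} = \frac{5 + m}{3 + 2 j}$)
$y{\left(-4,s{\left(-2 \right)} \right)} 2290 = \frac{5 - 4}{3 + 2 \left(-2\right)} 2290 = \frac{1}{3 - 4} \cdot 1 \cdot 2290 = \frac{1}{-1} \cdot 1 \cdot 2290 = \left(-1\right) 1 \cdot 2290 = \left(-1\right) 2290 = -2290$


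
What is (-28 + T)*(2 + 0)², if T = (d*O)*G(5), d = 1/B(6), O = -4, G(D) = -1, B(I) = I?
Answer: -328/3 ≈ -109.33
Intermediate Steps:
d = ⅙ (d = 1/6 = ⅙ ≈ 0.16667)
T = ⅔ (T = ((⅙)*(-4))*(-1) = -⅔*(-1) = ⅔ ≈ 0.66667)
(-28 + T)*(2 + 0)² = (-28 + ⅔)*(2 + 0)² = -82/3*2² = -82/3*4 = -328/3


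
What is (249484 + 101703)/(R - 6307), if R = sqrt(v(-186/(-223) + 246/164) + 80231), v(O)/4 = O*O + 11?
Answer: -110146572683161/1974139465365 - 156629402*sqrt(998269789)/1974139465365 ≈ -58.302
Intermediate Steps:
v(O) = 44 + 4*O**2 (v(O) = 4*(O*O + 11) = 4*(O**2 + 11) = 4*(11 + O**2) = 44 + 4*O**2)
R = 2*sqrt(998269789)/223 (R = sqrt((44 + 4*(-186/(-223) + 246/164)**2) + 80231) = sqrt((44 + 4*(-186*(-1/223) + 246*(1/164))**2) + 80231) = sqrt((44 + 4*(186/223 + 3/2)**2) + 80231) = sqrt((44 + 4*(1041/446)**2) + 80231) = sqrt((44 + 4*(1083681/198916)) + 80231) = sqrt((44 + 1083681/49729) + 80231) = sqrt(3271757/49729 + 80231) = sqrt(3993079156/49729) = 2*sqrt(998269789)/223 ≈ 283.37)
(249484 + 101703)/(R - 6307) = (249484 + 101703)/(2*sqrt(998269789)/223 - 6307) = 351187/(-6307 + 2*sqrt(998269789)/223)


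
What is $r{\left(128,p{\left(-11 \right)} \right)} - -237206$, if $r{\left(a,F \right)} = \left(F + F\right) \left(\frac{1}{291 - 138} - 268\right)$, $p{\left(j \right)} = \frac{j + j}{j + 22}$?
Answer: $\frac{36456530}{153} \approx 2.3828 \cdot 10^{5}$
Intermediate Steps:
$p{\left(j \right)} = \frac{2 j}{22 + j}$
$r{\left(a,F \right)} = - \frac{82006 F}{153}$ ($r{\left(a,F \right)} = 2 F \left(\frac{1}{153} - 268\right) = 2 F \left(- \frac{41003}{153}\right) = - \frac{82006 F}{153}$)
$r{\left(128,p{\left(-11 \right)} \right)} - -237206 = - \frac{82006 \cdot 2 \left(-11\right) \frac{1}{22 - 11}}{153} - -237206 = - \frac{82006 \cdot 2 \left(-11\right) \frac{1}{11}}{153} + 237206 = \left(- \frac{82006}{153}\right) \left(-2\right) + 237206 = \frac{164012}{153} + 237206 = \frac{36456530}{153}$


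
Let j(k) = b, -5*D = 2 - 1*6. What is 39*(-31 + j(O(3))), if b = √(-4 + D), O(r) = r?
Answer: -1209 + 156*I*√5/5 ≈ -1209.0 + 69.765*I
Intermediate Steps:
D = ⅘ (D = -(2 - 1*6)/5 = -(2 - 6)/5 = -⅕*(-4) = ⅘ ≈ 0.80000)
b = 4*I*√5/5 (b = √(-4 + ⅘) = √(-16/5) = 4*I*√5/5 ≈ 1.7889*I)
j(k) = 4*I*√5/5
39*(-31 + j(O(3))) = 39*(-31 + 4*I*√5/5) = -1209 + 156*I*√5/5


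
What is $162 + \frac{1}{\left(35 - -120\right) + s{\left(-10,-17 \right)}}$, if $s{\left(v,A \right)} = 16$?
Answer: $\frac{27703}{171} \approx 162.01$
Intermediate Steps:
$162 + \frac{1}{\left(35 - -120\right) + s{\left(-10,-17 \right)}} = 162 + \frac{1}{\left(35 - -120\right) + 16} = 162 + \frac{1}{\left(35 + 120\right) + 16} = 162 + \frac{1}{155 + 16} = 162 + \frac{1}{171} = \frac{27703}{171}$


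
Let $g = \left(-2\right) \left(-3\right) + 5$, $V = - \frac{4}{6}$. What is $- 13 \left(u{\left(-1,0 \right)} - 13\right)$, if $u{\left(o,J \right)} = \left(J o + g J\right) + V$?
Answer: $\frac{533}{3} \approx 177.67$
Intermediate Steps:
$V = - \frac{2}{3}$ ($V = \left(-4\right) \frac{1}{6} = - \frac{2}{3} \approx -0.66667$)
$g = 11$ ($g = 6 + 5 = 11$)
$u{\left(o,J \right)} = - \frac{2}{3} + 11 J + J o$ ($u{\left(o,J \right)} = \left(J o + 11 J\right) - \frac{2}{3} = \left(11 J + J o\right) - \frac{2}{3} = - \frac{2}{3} + 11 J + J o$)
$- 13 \left(u{\left(-1,0 \right)} - 13\right) = - 13 \left(\left(- \frac{2}{3} + 11 \cdot 0 + 0 \left(-1\right)\right) - 13\right) = - 13 \left(\left(- \frac{2}{3} + 0 + 0\right) - 13\right) = - 13 \left(- \frac{2}{3} - 13\right) = \left(-13\right) \left(- \frac{41}{3}\right) = \frac{533}{3}$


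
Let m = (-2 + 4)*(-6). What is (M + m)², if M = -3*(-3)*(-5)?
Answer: 3249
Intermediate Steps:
M = -45 (M = 9*(-5) = -45)
m = -12 (m = 2*(-6) = -12)
(M + m)² = (-45 - 12)² = (-57)² = 3249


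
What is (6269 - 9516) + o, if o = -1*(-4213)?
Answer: 966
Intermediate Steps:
o = 4213
(6269 - 9516) + o = (6269 - 9516) + 4213 = -3247 + 4213 = 966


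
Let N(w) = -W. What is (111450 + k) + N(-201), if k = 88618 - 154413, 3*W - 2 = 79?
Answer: 45628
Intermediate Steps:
W = 27 (W = 2/3 + (1/3)*79 = 2/3 + 79/3 = 27)
k = -65795
N(w) = -27 (N(w) = -1*27 = -27)
(111450 + k) + N(-201) = (111450 - 65795) - 27 = 45655 - 27 = 45628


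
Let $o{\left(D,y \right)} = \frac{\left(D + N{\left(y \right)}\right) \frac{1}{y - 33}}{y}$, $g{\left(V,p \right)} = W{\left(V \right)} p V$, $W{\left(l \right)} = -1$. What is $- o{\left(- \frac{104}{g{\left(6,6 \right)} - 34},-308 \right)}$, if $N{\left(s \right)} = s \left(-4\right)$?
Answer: $- \frac{10793}{918995} \approx -0.011744$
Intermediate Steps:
$N{\left(s \right)} = - 4 s$
$g{\left(V,p \right)} = - V p$ ($g{\left(V,p \right)} = - p V = - V p$)
$o{\left(D,y \right)} = \frac{D - 4 y}{y \left(-33 + y\right)}$ ($o{\left(D,y \right)} = \frac{\left(D - 4 y\right) \frac{1}{y - 33}}{y} = \frac{\left(D - 4 y\right) \frac{1}{-33 + y}}{y} = \frac{\frac{1}{-33 + y} \left(D - 4 y\right)}{y} = \frac{D - 4 y}{y \left(-33 + y\right)}$)
$- o{\left(- \frac{104}{g{\left(6,6 \right)} - 34},-308 \right)} = - \frac{- \frac{104}{\left(-1\right) 6 \cdot 6 - 34} - -1232}{\left(-308\right) \left(-33 - 308\right)} = - \frac{\left(-1\right) \left(- \frac{104}{-36 - 34} + 1232\right)}{308 \left(-341\right)} = - \frac{\left(-1\right) \left(-1\right) \left(- \frac{104}{-70} + 1232\right)}{308 \cdot 341} = - \frac{\left(-1\right) \left(-1\right) \left(\left(-104\right) \left(- \frac{1}{70}\right) + 1232\right)}{308 \cdot 341} = - \frac{\left(-1\right) \left(-1\right) \left(\frac{52}{35} + 1232\right)}{308 \cdot 341} = - \frac{\left(-1\right) \left(-1\right) 43172}{308 \cdot 341 \cdot 35} = \left(-1\right) \frac{10793}{918995} = - \frac{10793}{918995}$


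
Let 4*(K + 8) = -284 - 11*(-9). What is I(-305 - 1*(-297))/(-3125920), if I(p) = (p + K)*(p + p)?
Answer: -249/781480 ≈ -0.00031863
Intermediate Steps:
K = -217/4 (K = -8 + (-284 - 11*(-9))/4 = -8 + (-284 + 99)/4 = -8 + (¼)*(-185) = -8 - 185/4 = -217/4 ≈ -54.250)
I(p) = 2*p*(-217/4 + p) (I(p) = (p - 217/4)*(p + p) = (-217/4 + p)*(2*p) = 2*p*(-217/4 + p))
I(-305 - 1*(-297))/(-3125920) = ((-305 - 1*(-297))*(-217 + 4*(-305 - 1*(-297)))/2)/(-3125920) = ((-305 + 297)*(-217 + 4*(-305 + 297))/2)*(-1/3125920) = ((½)*(-8)*(-217 + 4*(-8)))*(-1/3125920) = ((½)*(-8)*(-217 - 32))*(-1/3125920) = ((½)*(-8)*(-249))*(-1/3125920) = 996*(-1/3125920) = -249/781480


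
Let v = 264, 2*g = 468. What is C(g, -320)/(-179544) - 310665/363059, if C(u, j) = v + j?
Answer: -6969713182/8148133137 ≈ -0.85538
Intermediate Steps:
g = 234 (g = (1/2)*468 = 234)
C(u, j) = 264 + j
C(g, -320)/(-179544) - 310665/363059 = (264 - 320)/(-179544) - 310665/363059 = -56*(-1/179544) - 310665*1/363059 = 7/22443 - 310665/363059 = -6969713182/8148133137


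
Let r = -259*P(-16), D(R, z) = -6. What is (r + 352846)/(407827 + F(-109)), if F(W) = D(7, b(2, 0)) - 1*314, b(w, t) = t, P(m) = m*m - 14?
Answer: 290168/407507 ≈ 0.71206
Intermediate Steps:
P(m) = -14 + m**2 (P(m) = m**2 - 14 = -14 + m**2)
r = -62678 (r = -259*(-14 + (-16)**2) = -259*(-14 + 256) = -259*242 = -62678)
F(W) = -320 (F(W) = -6 - 1*314 = -6 - 314 = -320)
(r + 352846)/(407827 + F(-109)) = (-62678 + 352846)/(407827 - 320) = 290168/407507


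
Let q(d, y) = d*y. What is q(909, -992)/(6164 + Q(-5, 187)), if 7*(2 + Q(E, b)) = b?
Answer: -6312096/43321 ≈ -145.71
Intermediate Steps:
Q(E, b) = -2 + b/7
q(909, -992)/(6164 + Q(-5, 187)) = (909*(-992))/(6164 + (-2 + (⅐)*187)) = -901728/(6164 + (-2 + 187/7)) = -901728/(6164 + 173/7) = -901728/43321/7 = -901728*7/43321 = -6312096/43321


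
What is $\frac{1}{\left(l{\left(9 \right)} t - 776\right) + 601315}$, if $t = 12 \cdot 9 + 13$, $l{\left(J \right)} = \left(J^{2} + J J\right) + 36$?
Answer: $\frac{1}{624497} \approx 1.6013 \cdot 10^{-6}$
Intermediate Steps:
$l{\left(J \right)} = 36 + 2 J^{2}$ ($l{\left(J \right)} = \left(J^{2} + J^{2}\right) + 36 = 2 J^{2} + 36 = 36 + 2 J^{2}$)
$t = 121$ ($t = 108 + 13 = 121$)
$\frac{1}{\left(l{\left(9 \right)} t - 776\right) + 601315} = \frac{1}{\left(\left(36 + 2 \cdot 9^{2}\right) 121 - 776\right) + 601315} = \frac{1}{\left(\left(36 + 2 \cdot 81\right) 121 - 776\right) + 601315} = \frac{1}{\left(\left(36 + 162\right) 121 - 776\right) + 601315} = \frac{1}{\left(198 \cdot 121 - 776\right) + 601315} = \frac{1}{\left(23958 - 776\right) + 601315} = \frac{1}{23182 + 601315} = \frac{1}{624497}$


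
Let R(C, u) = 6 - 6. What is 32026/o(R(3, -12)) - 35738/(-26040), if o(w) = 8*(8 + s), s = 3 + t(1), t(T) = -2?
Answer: 4356928/9765 ≈ 446.18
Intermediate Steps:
s = 1 (s = 3 - 2 = 1)
R(C, u) = 0
o(w) = 72 (o(w) = 8*(8 + 1) = 8*9 = 72)
32026/o(R(3, -12)) - 35738/(-26040) = 32026/72 - 35738/(-26040) = 32026*(1/72) - 35738*(-1/26040) = 16013/36 + 17869/13020 = 4356928/9765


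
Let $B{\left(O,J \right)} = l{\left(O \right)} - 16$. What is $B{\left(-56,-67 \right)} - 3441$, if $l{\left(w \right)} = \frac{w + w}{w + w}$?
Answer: $-3456$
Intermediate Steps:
$l{\left(w \right)} = 1$ ($l{\left(w \right)} = \frac{2 w}{2 w} = 2 w \frac{1}{2 w} = 1$)
$B{\left(O,J \right)} = -15$ ($B{\left(O,J \right)} = 1 - 16 = -15$)
$B{\left(-56,-67 \right)} - 3441 = -15 - 3441 = -3456$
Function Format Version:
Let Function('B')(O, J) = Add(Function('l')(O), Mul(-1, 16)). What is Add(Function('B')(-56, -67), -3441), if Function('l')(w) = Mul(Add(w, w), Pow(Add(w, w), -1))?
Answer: -3456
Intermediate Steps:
Function('l')(w) = 1 (Function('l')(w) = Mul(Mul(2, w), Pow(Mul(2, w), -1)) = Mul(Mul(2, w), Mul(Rational(1, 2), Pow(w, -1))) = 1)
Function('B')(O, J) = -15 (Function('B')(O, J) = Add(1, Mul(-1, 16)) = Add(1, -16) = -15)
Add(Function('B')(-56, -67), -3441) = Add(-15, -3441) = -3456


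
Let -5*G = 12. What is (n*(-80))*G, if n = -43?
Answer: -8256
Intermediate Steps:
G = -12/5 (G = -1/5*12 = -12/5 ≈ -2.4000)
(n*(-80))*G = -43*(-80)*(-12/5) = 3440*(-12/5) = -8256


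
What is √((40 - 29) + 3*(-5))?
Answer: 2*I ≈ 2.0*I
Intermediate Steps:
√((40 - 29) + 3*(-5)) = √(11 - 15) = √(-4) = 2*I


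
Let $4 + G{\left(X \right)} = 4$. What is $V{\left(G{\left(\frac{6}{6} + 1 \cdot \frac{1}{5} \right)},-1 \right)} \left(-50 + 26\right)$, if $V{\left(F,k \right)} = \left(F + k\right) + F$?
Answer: $24$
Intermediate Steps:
$G{\left(X \right)} = 0$ ($G{\left(X \right)} = -4 + 4 = 0$)
$V{\left(F,k \right)} = k + 2 F$
$V{\left(G{\left(\frac{6}{6} + 1 \cdot \frac{1}{5} \right)},-1 \right)} \left(-50 + 26\right) = \left(-1 + 2 \cdot 0\right) \left(-50 + 26\right) = \left(-1 + 0\right) \left(-24\right) = \left(-1\right) \left(-24\right) = 24$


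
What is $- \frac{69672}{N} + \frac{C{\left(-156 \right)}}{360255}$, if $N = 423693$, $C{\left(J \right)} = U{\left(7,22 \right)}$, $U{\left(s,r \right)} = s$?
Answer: $- \frac{132786881}{807605935} \approx -0.16442$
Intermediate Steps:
$C{\left(J \right)} = 7$
$- \frac{69672}{N} + \frac{C{\left(-156 \right)}}{360255} = - \frac{69672}{423693} + \frac{7}{360255} = \left(-69672\right) \frac{1}{423693} + 7 \cdot \frac{1}{360255} = - \frac{23224}{141231} + \frac{1}{51465} = - \frac{132786881}{807605935}$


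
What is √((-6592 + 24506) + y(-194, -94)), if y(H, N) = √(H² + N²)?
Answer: √(17914 + 2*√11618) ≈ 134.65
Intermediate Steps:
√((-6592 + 24506) + y(-194, -94)) = √((-6592 + 24506) + √((-194)² + (-94)²)) = √(17914 + √(37636 + 8836)) = √(17914 + √46472) = √(17914 + 2*√11618)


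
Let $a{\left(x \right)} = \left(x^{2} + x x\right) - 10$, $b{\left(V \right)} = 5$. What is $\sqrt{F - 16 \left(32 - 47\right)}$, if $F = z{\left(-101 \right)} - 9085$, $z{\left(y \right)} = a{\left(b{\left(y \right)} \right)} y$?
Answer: $i \sqrt{12885} \approx 113.51 i$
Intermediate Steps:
$a{\left(x \right)} = -10 + 2 x^{2}$ ($a{\left(x \right)} = \left(x^{2} + x^{2}\right) - 10 = 2 x^{2} - 10 = -10 + 2 x^{2}$)
$z{\left(y \right)} = 40 y$ ($z{\left(y \right)} = \left(-10 + 2 \cdot 5^{2}\right) y = \left(-10 + 2 \cdot 25\right) y = \left(-10 + 50\right) y = 40 y$)
$F = -13125$ ($F = 40 \left(-101\right) - 9085 = -4040 - 9085 = -13125$)
$\sqrt{F - 16 \left(32 - 47\right)} = \sqrt{-13125 - 16 \left(32 - 47\right)} = \sqrt{-13125 - -240} = \sqrt{-13125 + 240} = \sqrt{-12885} = i \sqrt{12885}$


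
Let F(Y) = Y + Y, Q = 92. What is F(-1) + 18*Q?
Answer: 1654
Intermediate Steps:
F(Y) = 2*Y
F(-1) + 18*Q = 2*(-1) + 18*92 = -2 + 1656 = 1654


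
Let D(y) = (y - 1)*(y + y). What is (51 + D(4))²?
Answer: 5625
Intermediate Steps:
D(y) = 2*y*(-1 + y) (D(y) = (-1 + y)*(2*y) = 2*y*(-1 + y))
(51 + D(4))² = (51 + 2*4*(-1 + 4))² = (51 + 2*4*3)² = (51 + 24)² = 75² = 5625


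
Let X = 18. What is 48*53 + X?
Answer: 2562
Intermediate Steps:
48*53 + X = 48*53 + 18 = 2544 + 18 = 2562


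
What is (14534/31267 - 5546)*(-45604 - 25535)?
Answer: 12334951130472/31267 ≈ 3.9450e+8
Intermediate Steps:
(14534/31267 - 5546)*(-45604 - 25535) = (14534*(1/31267) - 5546)*(-71139) = (14534/31267 - 5546)*(-71139) = -173392248/31267*(-71139) = 12334951130472/31267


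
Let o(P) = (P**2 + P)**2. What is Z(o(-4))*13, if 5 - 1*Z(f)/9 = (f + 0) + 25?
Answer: -19188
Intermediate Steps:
o(P) = (P + P**2)**2
Z(f) = -180 - 9*f (Z(f) = 45 - 9*((f + 0) + 25) = 45 - 9*(f + 25) = 45 - 9*(25 + f) = 45 + (-225 - 9*f) = -180 - 9*f)
Z(o(-4))*13 = (-180 - 9*(-4)**2*(1 - 4)**2)*13 = (-180 - 144*(-3)**2)*13 = (-180 - 144*9)*13 = (-180 - 9*144)*13 = (-180 - 1296)*13 = -1476*13 = -19188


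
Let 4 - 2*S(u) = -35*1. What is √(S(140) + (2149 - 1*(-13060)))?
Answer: √60914/2 ≈ 123.40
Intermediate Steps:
S(u) = 39/2 (S(u) = 2 - (-35)/2 = 2 - ½*(-35) = 2 + 35/2 = 39/2)
√(S(140) + (2149 - 1*(-13060))) = √(39/2 + (2149 - 1*(-13060))) = √(39/2 + (2149 + 13060)) = √(39/2 + 15209) = √(30457/2) = √60914/2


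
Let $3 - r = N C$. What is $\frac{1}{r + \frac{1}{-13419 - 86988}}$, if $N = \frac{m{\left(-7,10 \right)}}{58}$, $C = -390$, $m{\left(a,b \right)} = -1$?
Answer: $- \frac{2911803}{10843985} \approx -0.26852$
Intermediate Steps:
$N = - \frac{1}{58} \approx -0.017241$
$r = - \frac{108}{29}$ ($r = 3 - \left(- \frac{1}{58}\right) \left(-390\right) = 3 - \frac{195}{29} = - \frac{108}{29} \approx -3.7241$)
$\frac{1}{r + \frac{1}{-13419 - 86988}} = \frac{1}{- \frac{108}{29} + \frac{1}{-13419 - 86988}} = \frac{1}{- \frac{108}{29} + \frac{1}{-100407}} = \frac{1}{- \frac{108}{29} - \frac{1}{100407}} = \frac{1}{- \frac{10843985}{2911803}} = - \frac{2911803}{10843985}$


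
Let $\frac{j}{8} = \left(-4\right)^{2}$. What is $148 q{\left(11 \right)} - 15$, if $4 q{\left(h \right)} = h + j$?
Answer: $5128$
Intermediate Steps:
$j = 128$ ($j = 8 \left(-4\right)^{2} = 8 \cdot 16 = 128$)
$q{\left(h \right)} = 32 + \frac{h}{4}$ ($q{\left(h \right)} = \frac{h + 128}{4} = \frac{128 + h}{4} = 32 + \frac{h}{4}$)
$148 q{\left(11 \right)} - 15 = 148 \left(32 + \frac{1}{4} \cdot 11\right) - 15 = 148 \left(32 + \frac{11}{4}\right) - 15 = 148 \cdot \frac{139}{4} - 15 = 5143 - 15 = 5128$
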